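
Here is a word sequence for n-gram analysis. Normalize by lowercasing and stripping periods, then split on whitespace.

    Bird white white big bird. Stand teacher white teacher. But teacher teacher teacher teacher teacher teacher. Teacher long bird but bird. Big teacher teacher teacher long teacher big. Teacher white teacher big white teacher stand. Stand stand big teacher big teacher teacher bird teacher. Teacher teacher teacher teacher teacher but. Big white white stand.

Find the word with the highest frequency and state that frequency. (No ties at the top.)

Unigram frequencies (highest first):
  teacher: 25
  white: 7
  big: 7
  bird: 5
  stand: 5
  but: 3
  … (1 more, each ≤ 2)

"teacher", 25 times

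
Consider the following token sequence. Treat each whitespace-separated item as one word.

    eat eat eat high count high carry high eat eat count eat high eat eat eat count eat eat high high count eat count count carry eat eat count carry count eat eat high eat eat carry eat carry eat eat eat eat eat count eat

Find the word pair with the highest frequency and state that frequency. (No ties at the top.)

Bigram frequencies (highest first):
  eat eat: 13
  eat count: 5
  count eat: 5
  eat high: 4
  high eat: 3
  carry eat: 3
  … (9 more, each ≤ 2)

"eat eat", 13 times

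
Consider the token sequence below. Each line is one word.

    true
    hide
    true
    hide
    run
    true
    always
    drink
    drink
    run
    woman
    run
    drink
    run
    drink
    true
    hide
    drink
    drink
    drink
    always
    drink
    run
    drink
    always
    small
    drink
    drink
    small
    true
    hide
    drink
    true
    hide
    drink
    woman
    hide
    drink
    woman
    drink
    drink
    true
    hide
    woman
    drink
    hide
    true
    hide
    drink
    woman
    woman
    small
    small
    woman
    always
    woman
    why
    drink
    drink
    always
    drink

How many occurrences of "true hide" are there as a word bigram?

7

Scanning the 60 overlapping bigram windows for "true hide":
  position 1–2: true hide
  position 3–4: true hide
  position 16–17: true hide
  position 30–31: true hide
  position 33–34: true hide
  position 42–43: true hide
  position 47–48: true hide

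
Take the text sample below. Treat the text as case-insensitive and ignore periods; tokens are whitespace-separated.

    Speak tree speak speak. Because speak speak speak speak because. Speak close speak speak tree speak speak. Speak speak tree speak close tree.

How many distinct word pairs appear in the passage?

23 tokens → 22 bigram windows in total.
Repeated bigrams (each contributes count−1 duplicates):
  speak speak: 8
  speak tree: 3
  tree speak: 3
  because speak: 2
  speak because: 2
  speak close: 2
14 duplicate windows → 22 − 14 = 8 distinct.

8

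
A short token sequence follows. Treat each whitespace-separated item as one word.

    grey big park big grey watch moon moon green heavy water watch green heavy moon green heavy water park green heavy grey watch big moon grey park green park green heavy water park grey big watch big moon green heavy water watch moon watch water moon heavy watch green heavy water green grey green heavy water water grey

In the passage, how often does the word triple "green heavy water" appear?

Scanning the 56 overlapping trigram windows for "green heavy water":
  position 9–11: green heavy water
  position 16–18: green heavy water
  position 30–32: green heavy water
  position 39–41: green heavy water
  position 49–51: green heavy water
  position 54–56: green heavy water

6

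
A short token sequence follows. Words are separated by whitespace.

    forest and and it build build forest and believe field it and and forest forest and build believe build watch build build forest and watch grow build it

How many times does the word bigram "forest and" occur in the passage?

Scanning the 27 overlapping bigram windows for "forest and":
  position 1–2: forest and
  position 7–8: forest and
  position 15–16: forest and
  position 23–24: forest and

4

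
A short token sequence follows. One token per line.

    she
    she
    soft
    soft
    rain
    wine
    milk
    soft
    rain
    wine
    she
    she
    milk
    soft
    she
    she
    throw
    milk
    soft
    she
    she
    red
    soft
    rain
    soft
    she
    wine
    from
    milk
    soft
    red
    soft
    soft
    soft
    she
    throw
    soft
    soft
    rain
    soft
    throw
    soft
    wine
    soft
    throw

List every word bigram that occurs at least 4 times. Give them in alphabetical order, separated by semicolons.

milk soft; she she; soft rain; soft she; soft soft

Bigram counts meeting the condition (at least 4 times):
  milk soft: 4
  she she: 4
  soft rain: 4
  soft she: 4
  soft soft: 4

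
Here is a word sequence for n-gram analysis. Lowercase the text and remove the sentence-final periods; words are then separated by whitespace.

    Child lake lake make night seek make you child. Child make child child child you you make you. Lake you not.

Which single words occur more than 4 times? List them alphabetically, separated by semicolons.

Unigram counts meeting the condition (more than 4 times):
  child: 6
  you: 5

child; you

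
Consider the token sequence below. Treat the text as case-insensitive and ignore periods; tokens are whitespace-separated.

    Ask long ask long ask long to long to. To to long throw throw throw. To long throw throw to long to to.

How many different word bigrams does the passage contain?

23 tokens → 22 bigram windows in total.
Repeated bigrams (each contributes count−1 duplicates):
  to long: 4
  ask long: 3
  long to: 3
  throw throw: 3
  to to: 3
  long ask: 2
  long throw: 2
  throw to: 2
14 duplicate windows → 22 − 14 = 8 distinct.

8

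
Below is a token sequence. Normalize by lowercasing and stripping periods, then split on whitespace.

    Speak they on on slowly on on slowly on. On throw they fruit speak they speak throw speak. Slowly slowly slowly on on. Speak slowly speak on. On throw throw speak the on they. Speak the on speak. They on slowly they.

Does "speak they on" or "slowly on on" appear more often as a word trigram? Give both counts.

"speak they on": 2 occurrences
"slowly on on": 3 occurrences

"slowly on on" (3 vs 2)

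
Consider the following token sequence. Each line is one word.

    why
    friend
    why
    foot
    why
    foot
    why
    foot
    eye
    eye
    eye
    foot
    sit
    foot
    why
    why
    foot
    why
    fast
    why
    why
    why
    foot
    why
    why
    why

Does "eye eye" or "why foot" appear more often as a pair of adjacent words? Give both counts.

"eye eye": 2 occurrences
"why foot": 5 occurrences

"why foot" (5 vs 2)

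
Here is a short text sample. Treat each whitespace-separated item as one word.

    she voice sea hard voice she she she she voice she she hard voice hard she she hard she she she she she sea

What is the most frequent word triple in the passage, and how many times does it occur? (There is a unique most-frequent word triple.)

Trigram frequencies (highest first):
  she she she: 5
  voice she she: 2
  she she hard: 2
  hard she she: 2
  she voice sea: 1
  voice sea hard: 1
  … (9 more, each ≤ 1)

"she she she", 5 times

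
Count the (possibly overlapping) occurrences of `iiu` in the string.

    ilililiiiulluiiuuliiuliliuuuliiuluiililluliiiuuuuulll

5

Sliding a length-3 window over the 53 characters (51 positions):
  position 8–10: iiu
  position 14–16: iiu
  position 19–21: iiu
  position 30–32: iiu
  position 44–46: iiu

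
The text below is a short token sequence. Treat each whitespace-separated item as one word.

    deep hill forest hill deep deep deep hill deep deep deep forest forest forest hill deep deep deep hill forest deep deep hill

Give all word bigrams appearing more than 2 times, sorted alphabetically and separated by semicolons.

deep deep; deep hill; hill deep

Bigram counts meeting the condition (more than 2 times):
  deep deep: 7
  deep hill: 4
  hill deep: 3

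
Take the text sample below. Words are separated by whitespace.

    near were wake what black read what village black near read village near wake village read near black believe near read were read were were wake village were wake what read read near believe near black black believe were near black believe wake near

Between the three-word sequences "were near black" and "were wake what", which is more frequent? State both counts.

"were wake what" (2 vs 1)

"were near black": 1 occurrence
"were wake what": 2 occurrences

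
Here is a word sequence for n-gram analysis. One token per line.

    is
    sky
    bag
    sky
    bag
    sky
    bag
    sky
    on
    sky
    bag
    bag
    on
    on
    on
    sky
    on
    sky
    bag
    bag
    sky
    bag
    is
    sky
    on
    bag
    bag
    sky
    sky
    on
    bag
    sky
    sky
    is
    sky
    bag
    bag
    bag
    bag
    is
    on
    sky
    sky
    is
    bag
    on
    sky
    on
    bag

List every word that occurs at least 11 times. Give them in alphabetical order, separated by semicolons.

bag; sky

Unigram counts meeting the condition (at least 11 times):
  bag: 17
  sky: 17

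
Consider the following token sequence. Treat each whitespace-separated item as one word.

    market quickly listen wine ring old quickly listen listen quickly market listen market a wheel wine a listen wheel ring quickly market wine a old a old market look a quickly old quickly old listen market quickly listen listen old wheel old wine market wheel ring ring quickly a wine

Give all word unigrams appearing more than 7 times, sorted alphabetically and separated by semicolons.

Unigram counts meeting the condition (more than 7 times):
  listen: 8
  quickly: 8

listen; quickly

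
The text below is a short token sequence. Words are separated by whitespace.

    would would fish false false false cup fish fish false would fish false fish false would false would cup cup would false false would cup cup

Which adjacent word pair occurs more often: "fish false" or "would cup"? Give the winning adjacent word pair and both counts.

"fish false": 4 occurrences
"would cup": 2 occurrences

"fish false" (4 vs 2)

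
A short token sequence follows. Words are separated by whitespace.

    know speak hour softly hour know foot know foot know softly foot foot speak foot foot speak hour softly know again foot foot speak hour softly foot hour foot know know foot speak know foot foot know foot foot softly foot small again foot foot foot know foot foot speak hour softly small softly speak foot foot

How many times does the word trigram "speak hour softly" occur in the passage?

Scanning the 55 overlapping trigram windows for "speak hour softly":
  position 2–4: speak hour softly
  position 17–19: speak hour softly
  position 24–26: speak hour softly
  position 50–52: speak hour softly

4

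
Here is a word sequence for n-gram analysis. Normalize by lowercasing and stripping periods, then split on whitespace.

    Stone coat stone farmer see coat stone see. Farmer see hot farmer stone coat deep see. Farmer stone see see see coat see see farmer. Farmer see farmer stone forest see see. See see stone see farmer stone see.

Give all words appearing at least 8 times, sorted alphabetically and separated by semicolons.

Unigram counts meeting the condition (at least 8 times):
  farmer: 8
  see: 16
  stone: 8

farmer; see; stone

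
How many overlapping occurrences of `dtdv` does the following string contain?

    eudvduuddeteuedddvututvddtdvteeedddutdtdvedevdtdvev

3

Sliding a length-4 window over the 51 characters (48 positions):
  position 25–28: dtdv
  position 38–41: dtdv
  position 46–49: dtdv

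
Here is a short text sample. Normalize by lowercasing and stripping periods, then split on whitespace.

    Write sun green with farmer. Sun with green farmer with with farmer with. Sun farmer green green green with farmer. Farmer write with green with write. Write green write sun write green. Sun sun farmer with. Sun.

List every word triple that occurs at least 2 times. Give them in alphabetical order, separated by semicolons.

Trigram counts meeting the condition (at least 2 times):
  farmer with sun: 2
  green with farmer: 2

farmer with sun; green with farmer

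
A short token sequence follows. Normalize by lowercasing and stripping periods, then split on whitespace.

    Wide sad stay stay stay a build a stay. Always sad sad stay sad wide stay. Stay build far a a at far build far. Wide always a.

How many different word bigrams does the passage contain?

23

28 tokens → 27 bigram windows in total.
Repeated bigrams (each contributes count−1 duplicates):
  stay stay: 3
  build far: 2
  sad stay: 2
4 duplicate windows → 27 − 4 = 23 distinct.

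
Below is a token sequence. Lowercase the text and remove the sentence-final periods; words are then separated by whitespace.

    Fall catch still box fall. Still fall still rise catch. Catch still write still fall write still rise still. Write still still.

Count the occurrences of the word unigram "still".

9

Scanning the 22 tokens for "still":
  position 3: still
  position 6: still
  position 8: still
  position 12: still
  position 14: still
  position 17: still
  position 19: still
  position 21: still
  position 22: still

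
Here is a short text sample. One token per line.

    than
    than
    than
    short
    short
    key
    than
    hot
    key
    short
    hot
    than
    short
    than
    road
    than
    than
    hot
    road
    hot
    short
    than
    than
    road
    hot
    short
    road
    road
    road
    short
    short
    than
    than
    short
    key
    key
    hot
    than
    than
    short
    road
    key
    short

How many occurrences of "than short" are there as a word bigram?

4

Scanning the 42 overlapping bigram windows for "than short":
  position 3–4: than short
  position 12–13: than short
  position 33–34: than short
  position 39–40: than short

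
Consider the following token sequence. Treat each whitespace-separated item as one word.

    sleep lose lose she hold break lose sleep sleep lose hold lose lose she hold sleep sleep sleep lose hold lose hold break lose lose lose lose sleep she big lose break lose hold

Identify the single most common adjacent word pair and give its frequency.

Bigram frequencies (highest first):
  lose lose: 5
  lose hold: 4
  sleep lose: 3
  break lose: 3
  sleep sleep: 3
  lose she: 2
  … (9 more, each ≤ 2)

"lose lose", 5 times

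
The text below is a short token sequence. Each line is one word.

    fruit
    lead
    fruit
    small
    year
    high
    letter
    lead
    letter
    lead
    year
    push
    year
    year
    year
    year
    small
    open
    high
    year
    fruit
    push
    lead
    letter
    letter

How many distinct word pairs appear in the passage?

25 tokens → 24 bigram windows in total.
Repeated bigrams (each contributes count−1 duplicates):
  year year: 3
  lead letter: 2
  letter lead: 2
4 duplicate windows → 24 − 4 = 20 distinct.

20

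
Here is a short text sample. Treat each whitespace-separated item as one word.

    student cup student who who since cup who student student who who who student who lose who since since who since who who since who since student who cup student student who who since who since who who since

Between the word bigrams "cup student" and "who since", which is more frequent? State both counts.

"who since" (8 vs 2)

"cup student": 2 occurrences
"who since": 8 occurrences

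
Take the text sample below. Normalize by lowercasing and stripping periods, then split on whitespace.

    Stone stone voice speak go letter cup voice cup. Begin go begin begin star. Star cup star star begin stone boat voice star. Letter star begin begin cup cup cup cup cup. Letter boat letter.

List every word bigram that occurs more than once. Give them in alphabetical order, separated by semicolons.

begin begin; cup cup; star begin; star star

Bigram counts meeting the condition (more than once):
  begin begin: 2
  cup cup: 4
  star begin: 2
  star star: 2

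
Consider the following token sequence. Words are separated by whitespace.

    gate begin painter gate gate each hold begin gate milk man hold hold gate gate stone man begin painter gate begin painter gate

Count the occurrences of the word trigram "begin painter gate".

3

Scanning the 21 overlapping trigram windows for "begin painter gate":
  position 2–4: begin painter gate
  position 18–20: begin painter gate
  position 21–23: begin painter gate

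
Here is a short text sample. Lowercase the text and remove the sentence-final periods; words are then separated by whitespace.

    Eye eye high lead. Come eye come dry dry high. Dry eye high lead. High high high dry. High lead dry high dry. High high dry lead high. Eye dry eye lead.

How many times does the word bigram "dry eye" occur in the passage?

Scanning the 31 overlapping bigram windows for "dry eye":
  position 11–12: dry eye
  position 30–31: dry eye

2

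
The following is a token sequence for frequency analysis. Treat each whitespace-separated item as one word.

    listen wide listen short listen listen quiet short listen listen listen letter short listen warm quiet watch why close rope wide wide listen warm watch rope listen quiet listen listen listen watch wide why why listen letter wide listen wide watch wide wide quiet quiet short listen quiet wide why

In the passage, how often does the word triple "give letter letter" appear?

0

Scanning the 48 overlapping trigram windows for "give letter letter":
  (none found)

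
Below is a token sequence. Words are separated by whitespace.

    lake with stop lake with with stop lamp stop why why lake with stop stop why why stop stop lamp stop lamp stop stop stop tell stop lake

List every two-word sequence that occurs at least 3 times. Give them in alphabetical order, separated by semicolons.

lake with; lamp stop; stop lamp; stop stop; with stop

Bigram counts meeting the condition (at least 3 times):
  lake with: 3
  lamp stop: 3
  stop lamp: 3
  stop stop: 4
  with stop: 3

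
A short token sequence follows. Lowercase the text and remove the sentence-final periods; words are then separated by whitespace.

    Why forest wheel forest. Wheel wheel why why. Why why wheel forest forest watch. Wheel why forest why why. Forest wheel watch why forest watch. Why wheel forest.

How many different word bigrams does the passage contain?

28 tokens → 27 bigram windows in total.
Repeated bigrams (each contributes count−1 duplicates):
  why forest: 4
  why why: 4
  forest wheel: 3
  wheel forest: 3
  forest watch: 2
  watch why: 2
  wheel why: 2
  why wheel: 2
14 duplicate windows → 27 − 14 = 13 distinct.

13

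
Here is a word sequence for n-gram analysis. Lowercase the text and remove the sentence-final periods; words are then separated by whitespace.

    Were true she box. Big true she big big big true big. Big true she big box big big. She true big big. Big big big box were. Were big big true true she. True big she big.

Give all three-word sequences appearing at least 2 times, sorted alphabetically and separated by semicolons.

big big big; big big true; big true she; she true big; true big big; true she big

Trigram counts meeting the condition (at least 2 times):
  big big big: 4
  big big true: 3
  big true she: 2
  she true big: 2
  true big big: 2
  true she big: 2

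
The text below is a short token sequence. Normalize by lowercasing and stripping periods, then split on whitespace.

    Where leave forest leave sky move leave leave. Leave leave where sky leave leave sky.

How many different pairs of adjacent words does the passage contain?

10

15 tokens → 14 bigram windows in total.
Repeated bigrams (each contributes count−1 duplicates):
  leave leave: 4
  leave sky: 2
4 duplicate windows → 14 − 4 = 10 distinct.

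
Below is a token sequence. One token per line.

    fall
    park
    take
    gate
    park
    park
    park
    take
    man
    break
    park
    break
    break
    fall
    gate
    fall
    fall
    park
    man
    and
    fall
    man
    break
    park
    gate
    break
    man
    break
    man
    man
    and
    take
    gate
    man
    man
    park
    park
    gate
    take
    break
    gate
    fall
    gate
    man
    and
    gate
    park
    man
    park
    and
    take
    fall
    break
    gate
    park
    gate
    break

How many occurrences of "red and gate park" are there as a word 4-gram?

0

Scanning the 54 overlapping 4-gram windows for "red and gate park":
  (none found)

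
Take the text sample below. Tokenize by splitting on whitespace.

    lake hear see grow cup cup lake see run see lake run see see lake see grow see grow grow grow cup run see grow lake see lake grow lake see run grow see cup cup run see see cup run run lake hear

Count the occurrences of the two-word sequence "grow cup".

2

Scanning the 43 overlapping bigram windows for "grow cup":
  position 4–5: grow cup
  position 21–22: grow cup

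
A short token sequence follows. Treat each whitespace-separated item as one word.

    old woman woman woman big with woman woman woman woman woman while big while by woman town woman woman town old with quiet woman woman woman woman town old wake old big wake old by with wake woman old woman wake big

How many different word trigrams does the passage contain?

42 tokens → 40 trigram windows in total.
Repeated trigrams (each contributes count−1 duplicates):
  woman woman woman: 6
  woman town old: 2
  woman woman town: 2
7 duplicate windows → 40 − 7 = 33 distinct.

33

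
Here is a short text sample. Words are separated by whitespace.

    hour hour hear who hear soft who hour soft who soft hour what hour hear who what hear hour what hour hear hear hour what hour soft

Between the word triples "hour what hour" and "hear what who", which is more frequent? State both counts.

"hour what hour": 3 occurrences
"hear what who": 0 occurrences

"hour what hour" (3 vs 0)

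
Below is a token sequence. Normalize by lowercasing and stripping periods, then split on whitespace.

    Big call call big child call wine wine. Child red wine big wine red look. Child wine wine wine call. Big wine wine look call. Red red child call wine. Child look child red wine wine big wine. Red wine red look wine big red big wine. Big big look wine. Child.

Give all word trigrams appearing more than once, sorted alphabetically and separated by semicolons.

Trigram counts meeting the condition (more than once):
  big wine red: 2
  child call wine: 2
  child red wine: 2
  wine big wine: 2
  wine red look: 2

big wine red; child call wine; child red wine; wine big wine; wine red look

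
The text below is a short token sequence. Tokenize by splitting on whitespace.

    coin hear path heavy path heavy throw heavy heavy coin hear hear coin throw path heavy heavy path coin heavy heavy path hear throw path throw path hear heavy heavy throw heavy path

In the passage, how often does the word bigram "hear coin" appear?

1

Scanning the 32 overlapping bigram windows for "hear coin":
  position 12–13: hear coin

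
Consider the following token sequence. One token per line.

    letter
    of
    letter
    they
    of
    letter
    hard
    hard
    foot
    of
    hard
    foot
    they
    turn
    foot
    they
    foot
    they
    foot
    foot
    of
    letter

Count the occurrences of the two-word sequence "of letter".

3

Scanning the 21 overlapping bigram windows for "of letter":
  position 2–3: of letter
  position 5–6: of letter
  position 21–22: of letter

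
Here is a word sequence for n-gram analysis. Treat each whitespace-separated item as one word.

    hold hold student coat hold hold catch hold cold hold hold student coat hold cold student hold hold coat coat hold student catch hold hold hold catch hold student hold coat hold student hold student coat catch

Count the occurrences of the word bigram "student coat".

Scanning the 36 overlapping bigram windows for "student coat":
  position 3–4: student coat
  position 12–13: student coat
  position 35–36: student coat

3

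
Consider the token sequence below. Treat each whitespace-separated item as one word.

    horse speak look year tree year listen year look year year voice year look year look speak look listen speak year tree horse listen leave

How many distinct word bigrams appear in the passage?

18

25 tokens → 24 bigram windows in total.
Repeated bigrams (each contributes count−1 duplicates):
  look year: 3
  year look: 3
  speak look: 2
  year tree: 2
6 duplicate windows → 24 − 6 = 18 distinct.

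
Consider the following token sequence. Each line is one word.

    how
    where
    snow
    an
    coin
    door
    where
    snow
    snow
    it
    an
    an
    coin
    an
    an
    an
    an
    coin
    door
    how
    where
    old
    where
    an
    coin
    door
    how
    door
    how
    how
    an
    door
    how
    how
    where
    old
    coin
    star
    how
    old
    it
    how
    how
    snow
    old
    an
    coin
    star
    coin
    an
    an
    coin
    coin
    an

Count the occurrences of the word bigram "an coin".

6

Scanning the 53 overlapping bigram windows for "an coin":
  position 4–5: an coin
  position 12–13: an coin
  position 17–18: an coin
  position 24–25: an coin
  position 46–47: an coin
  position 51–52: an coin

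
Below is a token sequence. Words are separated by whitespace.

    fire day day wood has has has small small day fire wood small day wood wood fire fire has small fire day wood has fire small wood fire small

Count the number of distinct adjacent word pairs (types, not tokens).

19

29 tokens → 28 bigram windows in total.
Repeated bigrams (each contributes count−1 duplicates):
  day wood: 3
  fire day: 2
  fire small: 2
  has has: 2
  has small: 2
  small day: 2
  wood fire: 2
  wood has: 2
9 duplicate windows → 28 − 9 = 19 distinct.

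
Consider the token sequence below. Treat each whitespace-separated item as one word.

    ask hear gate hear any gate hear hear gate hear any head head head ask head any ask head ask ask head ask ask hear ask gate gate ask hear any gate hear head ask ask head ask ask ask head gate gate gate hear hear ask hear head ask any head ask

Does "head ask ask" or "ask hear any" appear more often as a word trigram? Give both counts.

"head ask ask" (4 vs 1)

"head ask ask": 4 occurrences
"ask hear any": 1 occurrence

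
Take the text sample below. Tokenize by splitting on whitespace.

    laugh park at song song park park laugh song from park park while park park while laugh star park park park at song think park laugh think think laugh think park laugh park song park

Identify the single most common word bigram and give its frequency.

Bigram frequencies (highest first):
  park park: 5
  park laugh: 3
  laugh park: 2
  park at: 2
  at song: 2
  song park: 2
  … (15 more, each ≤ 2)

"park park", 5 times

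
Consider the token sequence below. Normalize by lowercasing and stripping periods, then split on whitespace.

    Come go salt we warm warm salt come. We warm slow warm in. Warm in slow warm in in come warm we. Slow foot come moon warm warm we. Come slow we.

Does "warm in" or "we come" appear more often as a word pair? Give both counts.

"warm in" (3 vs 1)

"warm in": 3 occurrences
"we come": 1 occurrence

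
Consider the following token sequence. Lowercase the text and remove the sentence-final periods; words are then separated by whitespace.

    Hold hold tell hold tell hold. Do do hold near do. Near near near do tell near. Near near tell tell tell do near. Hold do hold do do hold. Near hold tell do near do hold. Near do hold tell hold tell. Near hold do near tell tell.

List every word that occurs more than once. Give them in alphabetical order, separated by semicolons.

do; hold; near; tell

Unigram counts meeting the condition (more than once):
  do: 12
  hold: 13
  near: 13
  tell: 11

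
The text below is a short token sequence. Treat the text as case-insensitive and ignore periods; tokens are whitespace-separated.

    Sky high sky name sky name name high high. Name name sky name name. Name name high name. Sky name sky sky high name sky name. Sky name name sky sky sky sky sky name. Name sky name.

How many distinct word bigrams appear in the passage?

9

38 tokens → 37 bigram windows in total.
Repeated bigrams (each contributes count−1 duplicates):
  name sky: 8
  sky name: 8
  name name: 7
  sky sky: 5
  high name: 3
  name high: 2
  sky high: 2
28 duplicate windows → 37 − 28 = 9 distinct.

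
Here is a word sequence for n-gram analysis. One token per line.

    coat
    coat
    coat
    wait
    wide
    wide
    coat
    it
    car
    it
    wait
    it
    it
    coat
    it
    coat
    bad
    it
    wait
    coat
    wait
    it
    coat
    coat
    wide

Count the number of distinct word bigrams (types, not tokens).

25 tokens → 24 bigram windows in total.
Repeated bigrams (each contributes count−1 duplicates):
  coat coat: 3
  it coat: 3
  coat it: 2
  coat wait: 2
  it wait: 2
  wait it: 2
8 duplicate windows → 24 − 8 = 16 distinct.

16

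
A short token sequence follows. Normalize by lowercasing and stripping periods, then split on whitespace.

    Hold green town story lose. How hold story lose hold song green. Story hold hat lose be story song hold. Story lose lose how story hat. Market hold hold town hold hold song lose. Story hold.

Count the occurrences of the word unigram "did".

Scanning the 36 tokens for "did":
  (none found)

0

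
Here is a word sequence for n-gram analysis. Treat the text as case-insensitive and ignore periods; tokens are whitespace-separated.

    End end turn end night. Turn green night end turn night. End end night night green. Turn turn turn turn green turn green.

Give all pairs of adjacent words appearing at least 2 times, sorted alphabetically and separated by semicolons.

end end; end night; end turn; green turn; night end; turn green; turn turn

Bigram counts meeting the condition (at least 2 times):
  end end: 2
  end night: 2
  end turn: 2
  green turn: 2
  night end: 2
  turn green: 3
  turn turn: 3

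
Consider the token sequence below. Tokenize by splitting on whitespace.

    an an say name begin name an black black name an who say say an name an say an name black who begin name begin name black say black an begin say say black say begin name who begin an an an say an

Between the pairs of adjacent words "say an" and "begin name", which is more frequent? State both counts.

"say an": 3 occurrences
"begin name": 4 occurrences

"begin name" (4 vs 3)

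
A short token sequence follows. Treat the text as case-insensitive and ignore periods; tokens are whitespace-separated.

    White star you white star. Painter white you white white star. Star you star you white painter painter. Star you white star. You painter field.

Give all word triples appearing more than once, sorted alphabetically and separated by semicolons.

star you white; white star you; you white star

Trigram counts meeting the condition (more than once):
  star you white: 3
  white star you: 2
  you white star: 2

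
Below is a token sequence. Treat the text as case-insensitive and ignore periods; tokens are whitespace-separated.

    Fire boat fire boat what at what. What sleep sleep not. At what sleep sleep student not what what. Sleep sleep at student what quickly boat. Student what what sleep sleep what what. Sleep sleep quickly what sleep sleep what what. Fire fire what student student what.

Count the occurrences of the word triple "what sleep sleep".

Scanning the 45 overlapping trigram windows for "what sleep sleep":
  position 8–10: what sleep sleep
  position 13–15: what sleep sleep
  position 19–21: what sleep sleep
  position 29–31: what sleep sleep
  position 33–35: what sleep sleep
  position 37–39: what sleep sleep

6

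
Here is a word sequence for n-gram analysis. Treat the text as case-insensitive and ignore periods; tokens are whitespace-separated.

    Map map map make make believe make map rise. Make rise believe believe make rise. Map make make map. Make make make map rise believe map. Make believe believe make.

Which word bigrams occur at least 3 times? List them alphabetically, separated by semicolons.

believe make; make make; make map; map make

Bigram counts meeting the condition (at least 3 times):
  believe make: 3
  make make: 4
  make map: 3
  map make: 4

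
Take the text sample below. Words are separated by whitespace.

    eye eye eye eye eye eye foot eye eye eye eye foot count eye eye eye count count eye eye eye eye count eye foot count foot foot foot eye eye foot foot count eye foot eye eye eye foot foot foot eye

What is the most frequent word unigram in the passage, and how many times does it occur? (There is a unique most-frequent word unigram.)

Unigram frequencies (highest first):
  eye: 25
  foot: 12
  count: 6

"eye", 25 times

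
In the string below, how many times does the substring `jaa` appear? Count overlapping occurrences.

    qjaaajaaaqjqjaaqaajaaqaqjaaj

Sliding a length-3 window over the 28 characters (26 positions):
  position 2–4: jaa
  position 6–8: jaa
  position 13–15: jaa
  position 19–21: jaa
  position 25–27: jaa

5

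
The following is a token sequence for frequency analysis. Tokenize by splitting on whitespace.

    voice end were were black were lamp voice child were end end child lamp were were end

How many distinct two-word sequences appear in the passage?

17 tokens → 16 bigram windows in total.
Repeated bigrams (each contributes count−1 duplicates):
  were end: 2
  were were: 2
2 duplicate windows → 16 − 2 = 14 distinct.

14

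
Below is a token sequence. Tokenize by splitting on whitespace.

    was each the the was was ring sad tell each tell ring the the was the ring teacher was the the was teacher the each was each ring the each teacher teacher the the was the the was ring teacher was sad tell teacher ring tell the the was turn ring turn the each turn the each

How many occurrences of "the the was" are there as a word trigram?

6

Scanning the 55 overlapping trigram windows for "the the was":
  position 3–5: the the was
  position 13–15: the the was
  position 20–22: the the was
  position 33–35: the the was
  position 36–38: the the was
  position 47–49: the the was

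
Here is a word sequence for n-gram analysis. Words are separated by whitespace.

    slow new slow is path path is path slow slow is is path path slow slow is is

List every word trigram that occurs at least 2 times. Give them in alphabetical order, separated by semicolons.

is path path; path slow slow; slow is is; slow slow is

Trigram counts meeting the condition (at least 2 times):
  is path path: 2
  path slow slow: 2
  slow is is: 2
  slow slow is: 2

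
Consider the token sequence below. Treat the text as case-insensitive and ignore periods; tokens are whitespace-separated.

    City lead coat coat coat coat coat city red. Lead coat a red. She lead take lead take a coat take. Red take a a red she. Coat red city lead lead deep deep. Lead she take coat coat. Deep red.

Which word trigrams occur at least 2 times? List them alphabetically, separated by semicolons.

a red she; coat coat coat

Trigram counts meeting the condition (at least 2 times):
  a red she: 2
  coat coat coat: 3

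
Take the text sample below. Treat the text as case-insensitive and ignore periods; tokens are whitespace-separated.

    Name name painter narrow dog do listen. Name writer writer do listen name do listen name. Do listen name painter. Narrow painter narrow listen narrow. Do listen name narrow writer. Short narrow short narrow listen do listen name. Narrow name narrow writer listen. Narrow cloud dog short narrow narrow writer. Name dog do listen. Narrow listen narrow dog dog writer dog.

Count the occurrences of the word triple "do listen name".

Scanning the 59 overlapping trigram windows for "do listen name":
  position 6–8: do listen name
  position 11–13: do listen name
  position 14–16: do listen name
  position 17–19: do listen name
  position 26–28: do listen name
  position 36–38: do listen name

6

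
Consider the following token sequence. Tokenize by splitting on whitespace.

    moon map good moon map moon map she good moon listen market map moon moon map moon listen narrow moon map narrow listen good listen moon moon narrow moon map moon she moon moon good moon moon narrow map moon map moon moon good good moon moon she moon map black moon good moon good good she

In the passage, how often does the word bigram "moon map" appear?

Scanning the 56 overlapping bigram windows for "moon map":
  position 1–2: moon map
  position 4–5: moon map
  position 6–7: moon map
  position 15–16: moon map
  position 20–21: moon map
  position 29–30: moon map
  position 40–41: moon map
  position 49–50: moon map

8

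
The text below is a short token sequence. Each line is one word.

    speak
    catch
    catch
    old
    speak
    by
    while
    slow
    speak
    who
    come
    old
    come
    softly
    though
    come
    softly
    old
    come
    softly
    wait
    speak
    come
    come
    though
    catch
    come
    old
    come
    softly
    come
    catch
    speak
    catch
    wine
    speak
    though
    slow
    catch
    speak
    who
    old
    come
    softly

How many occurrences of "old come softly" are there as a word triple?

Scanning the 42 overlapping trigram windows for "old come softly":
  position 12–14: old come softly
  position 18–20: old come softly
  position 28–30: old come softly
  position 42–44: old come softly

4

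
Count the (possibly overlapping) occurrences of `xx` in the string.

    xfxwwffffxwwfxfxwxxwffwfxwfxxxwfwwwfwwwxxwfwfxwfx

4

Sliding a length-2 window over the 49 characters (48 positions):
  position 18–19: xx
  position 28–29: xx
  position 29–30: xx
  position 40–41: xx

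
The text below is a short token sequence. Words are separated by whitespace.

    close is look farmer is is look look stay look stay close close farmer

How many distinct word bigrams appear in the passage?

14 tokens → 13 bigram windows in total.
Repeated bigrams (each contributes count−1 duplicates):
  is look: 2
  look stay: 2
2 duplicate windows → 13 − 2 = 11 distinct.

11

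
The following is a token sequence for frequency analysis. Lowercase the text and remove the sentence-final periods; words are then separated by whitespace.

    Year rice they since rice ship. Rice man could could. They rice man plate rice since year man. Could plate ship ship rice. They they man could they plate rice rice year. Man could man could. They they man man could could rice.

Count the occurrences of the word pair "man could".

6

Scanning the 42 overlapping bigram windows for "man could":
  position 8–9: man could
  position 18–19: man could
  position 26–27: man could
  position 33–34: man could
  position 35–36: man could
  position 40–41: man could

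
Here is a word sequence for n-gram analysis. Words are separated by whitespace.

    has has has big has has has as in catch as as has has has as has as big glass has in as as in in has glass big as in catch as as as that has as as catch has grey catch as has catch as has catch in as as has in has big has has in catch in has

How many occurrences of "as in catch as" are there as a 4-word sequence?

2

Scanning the 59 overlapping 4-gram windows for "as in catch as":
  position 8–11: as in catch as
  position 30–33: as in catch as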